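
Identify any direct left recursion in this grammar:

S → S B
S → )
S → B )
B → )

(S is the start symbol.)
Direct left recursion occurs when N → N α for some non-terminal N (the right-hand side begins with the left-hand side itself).

S → S B: LEFT RECURSIVE (starts with S)
S → ): starts with ')'
S → B ): starts with B
B → ): starts with ')'

The grammar has direct left recursion on: S.

Answer: Yes, S is left-recursive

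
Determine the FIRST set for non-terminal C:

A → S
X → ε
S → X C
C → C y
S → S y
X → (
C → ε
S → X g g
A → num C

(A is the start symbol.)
{ 'y', ε }

From C → C y:
  - C is the symbol being defined: contributes nothing new
    C is nullable, so continue to the next symbol
  - y is a terminal: add 'y' and stop
From C → ε:
  - ε-production, so ε ∈ FIRST(C)

Collecting: FIRST(C) = { 'y', ε }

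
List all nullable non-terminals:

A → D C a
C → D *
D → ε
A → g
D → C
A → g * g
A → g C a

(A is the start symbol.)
A non-terminal is nullable if it can derive ε (the empty string): either it has an ε-production, or it has a production whose right-hand side consists entirely of nullable non-terminals.

ε-productions: D → ε
So D is immediately nullable.
No further non-terminal can be added: every production for the remaining non-terminals contains a terminal or a non-nullable non-terminal.
Nullable = { 'D' }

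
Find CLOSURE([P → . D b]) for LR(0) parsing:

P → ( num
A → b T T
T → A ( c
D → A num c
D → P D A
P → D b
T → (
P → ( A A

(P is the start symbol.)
Start with: [P → . D b]
  [P → . D b] has the dot before D: add [D → . A num c], [D → . P D A]
  [D → . A num c] has the dot before A: add [A → . b T T]
  [D → . P D A] has the dot before P: add [P → . ( num], [P → . ( A A]
No further items can be added.

CLOSURE = { [A → . b T T], [D → . A num c], [D → . P D A], [P → . ( A A], [P → . ( num], [P → . D b] }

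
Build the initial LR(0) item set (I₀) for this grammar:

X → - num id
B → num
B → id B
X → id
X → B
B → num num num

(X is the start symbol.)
{ [B → . id B], [B → . num num num], [B → . num], [X → . - num id], [X → . B], [X → . id], [X' → . X] }

First, augment the grammar with X' → X
I₀ = CLOSURE({ [X' → . X] }):
  [X' → . X] has the dot before X: add [X → . - num id], [X → . id], [X → . B]
  [X → . B] has the dot before B: add [B → . num], [B → . id B], [B → . num num num]
No further items can be added.

I₀ = { [B → . id B], [B → . num num num], [B → . num], [X → . - num id], [X → . B], [X → . id], [X' → . X] }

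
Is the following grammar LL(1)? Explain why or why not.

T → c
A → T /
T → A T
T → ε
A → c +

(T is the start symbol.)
A grammar is LL(1) if for each non-terminal N with multiple productions, the predict sets of those productions are pairwise disjoint, where PREDICT(N → α) = (FIRST(α) \ {ε}) ∪ (FOLLOW(N) if α ⇒* ε).

Relevant sets:
  FIRST(A) = { '/', 'c' }
  FIRST(T) = { '/', 'c', ε }
  FOLLOW(T) = { $, '/' }

For T:
  PREDICT(T → c) = { 'c' }
  PREDICT(T → A T) = { '/', 'c' }
  PREDICT(T → ε) = { $, '/' }
For A:
  PREDICT(A → T '/') = { '/', 'c' }
  PREDICT(A → c '+') = { 'c' }

Conflict found: Predict set conflict for T: { 'c' }
The grammar is NOT LL(1).

Answer: No. Predict set conflict for T: { 'c' }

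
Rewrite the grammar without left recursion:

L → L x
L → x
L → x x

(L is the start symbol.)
L → x L'
L → x x L'
L' → x L'
L' → ε

L is directly left-recursive. The standard transformation for
  A → A α₁ | ... | A α_m | β₁ | ... | β_n
is
  A  → β₁ A' | ... | β_n A'
  A' → α₁ A' | ... | α_m A' | ε

L → x becomes L → x L'
L → x x becomes L → x x L'
L → L x becomes L' → x L'
Add L' → ε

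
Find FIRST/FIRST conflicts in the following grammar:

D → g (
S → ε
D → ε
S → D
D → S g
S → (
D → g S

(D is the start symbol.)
A FIRST/FIRST conflict occurs when two productions N → α and N → β for the same non-terminal have FIRST(α) ∩ FIRST(β) ≠ ∅ (with ε ∈ FIRST of a nullable right-hand side, so two nullable alternatives also conflict).

FIRST sets of the non-terminals at (or reachable through a nullable prefix from) the front of some alternative:
  FIRST(S) = { '(', 'g', ε }
  FIRST(D) = { '(', 'g', ε }

Productions for D:
  D → g (: FIRST = { 'g' }
  D → ε: FIRST = { ε }
  D → S g: FIRST = { '(', 'g' }
  D → g S: FIRST = { 'g' }
Productions for S:
  S → ε: FIRST = { ε }
  S → D: FIRST = { '(', 'g', ε }
  S → (: FIRST = { '(' }

Conflict for D: D → g ( and D → S g
  Overlap: { 'g' }
Conflict for D: D → g ( and D → g S
  Overlap: { 'g' }
Conflict for D: D → S g and D → g S
  Overlap: { 'g' }
Conflict for S: S → ε and S → D
  Overlap: { ε }
Conflict for S: S → D and S → (
  Overlap: { '(' }

Answer: Yes. D → g '(' / D → S g on { 'g' }; D → g '(' / D → g S on { 'g' }; D → S g / D → g S on { 'g' }; S → ε / S → D on { ε }; S → D / S → '(' on { '(' }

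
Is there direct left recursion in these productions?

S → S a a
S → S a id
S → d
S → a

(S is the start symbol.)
Direct left recursion occurs when N → N α for some non-terminal N (the right-hand side begins with the left-hand side itself).

S → S a a: LEFT RECURSIVE (starts with S)
S → S a id: LEFT RECURSIVE (starts with S)
S → d: starts with d
S → a: starts with a

The grammar has direct left recursion on: S.

Answer: Yes, S is left-recursive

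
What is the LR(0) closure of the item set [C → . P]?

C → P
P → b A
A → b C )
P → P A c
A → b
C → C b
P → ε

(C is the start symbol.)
Start with: [C → . P]
  [C → . P] has the dot before P: add [P → . b A], [P → . P A c], [P → .]
No further items can be added.

CLOSURE = { [C → . P], [P → . P A c], [P → . b A], [P → .] }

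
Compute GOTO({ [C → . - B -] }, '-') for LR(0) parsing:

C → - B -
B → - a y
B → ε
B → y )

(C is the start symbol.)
{ [B → . - a y], [B → . y )], [B → .], [C → - . B -] }

GOTO(I, '-') = CLOSURE({ [A → αX.β] : [A → α.Xβ] ∈ I, X = '-' })

Items with dot before '-', with the dot advanced:
  [C → . - B -] → [C → - . B -]
Closure of the advanced items:
  [C → - . B -] has the dot before B: add [B → . - a y], [B → .], [B → . y )]

GOTO = { [B → . - a y], [B → . y )], [B → .], [C → - . B -] }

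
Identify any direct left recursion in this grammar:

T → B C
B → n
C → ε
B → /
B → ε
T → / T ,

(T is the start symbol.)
Direct left recursion occurs when N → N α for some non-terminal N (the right-hand side begins with the left-hand side itself).

T → B C: starts with B
B → n: starts with n
C → ε: starts with ε
B → /: starts with '/'
B → ε: starts with ε
T → / T ,: starts with '/'

No direct left recursion found.

Answer: No direct left recursion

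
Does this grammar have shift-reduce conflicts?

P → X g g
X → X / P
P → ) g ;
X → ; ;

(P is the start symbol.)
Augment with P' → P and build the canonical LR(0) collection (I0 = CLOSURE({[P' → . P]}), then GOTO on every symbol after a dot until no new states appear). It has 12 states:
  I0: { [P → . ) g ;], [P → . X g g], [P' → . P], [X → . ; ;], [X → . X / P] }  — shift
  I1: { [P → ) . g ;] }  — shift
  I2: { [X → ; . ;] }  — shift
  I3: { [P' → P .] }  — accept
  I4: { [P → X . g g], [X → X . / P] }  — shift
  I5: { [P → . ) g ;], [P → . X g g], [X → . ; ;], [X → . X / P], [X → X / . P] }  — shift
  I6: { [P → X g . g] }  — shift
  I7: { [P → X g g .] }  — reduce
  I8: { [X → X / P .] }  — reduce
  I9: { [X → ; ; .] }  — reduce
  I10: { [P → ) g . ;] }  — shift
  I11: { [P → ) g ; .] }  — reduce

No state contains both a complete item and a shift item.

Answer: No shift-reduce conflicts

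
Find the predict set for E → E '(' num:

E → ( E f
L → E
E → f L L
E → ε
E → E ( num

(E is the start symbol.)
{ '(', 'f' }

PREDICT(E → E '(' num) = (FIRST(RHS) \ {ε}) ∪ (FOLLOW(E) if ε ∈ FIRST(RHS), i.e. RHS ⇒* ε)
FIRST(E) = { '(', 'f', ε }
FIRST(E '(' num) = { '(', 'f' }
ε ∉ FIRST(E '(' num), so FOLLOW(E) is not added.
PREDICT(E → E '(' num) = { '(', 'f' }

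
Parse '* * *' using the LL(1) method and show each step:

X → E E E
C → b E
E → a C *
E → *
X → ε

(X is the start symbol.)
Stack is shown with the top on the left.

Stack    Input    Action
------------------------
X $      * * * $  output X → E E E
E E E $  * * * $  output E → *
* E E $  * * * $  match '*'
E E $    * * $    output E → *
* E $    * * $    match '*'
E $      * $      output E → *
* $      * $      match '*'
$        $        accept

The string is accepted.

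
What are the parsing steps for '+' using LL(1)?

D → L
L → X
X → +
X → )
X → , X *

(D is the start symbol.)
LL(1) parsing maintains a stack (initially the start symbol over $) and the input. At each step: if the stack top is a terminal, match it against the current input token; if it is a non-terminal N, replace it with the RHS of M[N, lookahead] (the unique production whose predict set contains the lookahead).

Stack is shown with the top on the left.

Stack  Input  Action
--------------------
D $    + $    output D → L
L $    + $    output L → X
X $    + $    output X → +
+ $    + $    match '+'
$      $      accept

The string is accepted.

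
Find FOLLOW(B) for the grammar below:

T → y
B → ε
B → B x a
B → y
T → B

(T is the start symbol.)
In B → B x a: B is followed by x a, add FIRST(x a) \ {ε} = { 'x' }
In T → B: B is at the end, add FOLLOW(T)

The FOLLOW sets referred to above (computed the same way, to a fixed point):
  FOLLOW(T) = { $ }

Taking the union: FOLLOW(B) = { $, 'x' }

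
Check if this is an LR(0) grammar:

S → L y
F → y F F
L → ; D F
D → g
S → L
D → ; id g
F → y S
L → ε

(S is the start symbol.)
A grammar is LR(0) if no state in the canonical LR(0) collection has:
  - both a shift item (dot before a terminal) and a complete item (shift-reduce conflict), or
  - two or more complete items (reduce-reduce conflict; the accept item [S' → S .] counts as a complete item here).

Augment with S' → S and build the canonical LR(0) collection (I0 = CLOSURE({[S' → . S]}), then GOTO on every symbol after a dot until no new states appear). It has 15 states:
  I0: { [L → . ; D F], [L → .], [S → . L y], [S → . L], [S' → . S] }  — shift, reduce
  I1: { [D → . ; id g], [D → . g], [L → ; . D F] }  — shift
  I2: { [S → L . y], [S → L .] }  — shift, reduce
  I3: { [S' → S .] }  — accept
  I4: { [S → L y .] }  — reduce
  I5: { [D → ; . id g] }  — shift
  I6: { [F → . y F F], [F → . y S], [L → ; D . F] }  — shift
  I7: { [D → g .] }  — reduce
  I8: { [L → ; D F .] }  — reduce
  I9: { [F → . y F F], [F → . y S], [F → y . F F], [F → y . S], [L → . ; D F], [L → .], [S → . L y], [S → . L] }  — shift, reduce
  I10: { [F → . y F F], [F → . y S], [F → y F . F] }  — shift
  I11: { [F → y S .] }  — reduce
  I12: { [F → y F F .] }  — reduce
  I13: { [D → ; id . g] }  — shift
  I14: { [D → ; id g .] }  — reduce

Conflict in state I0:
  Shift-reduce conflict between [L → .] and [L → . ; D F]
So the grammar is NOT LR(0).

Answer: No. Shift-reduce conflict between [L → .] and [L → . ; D F]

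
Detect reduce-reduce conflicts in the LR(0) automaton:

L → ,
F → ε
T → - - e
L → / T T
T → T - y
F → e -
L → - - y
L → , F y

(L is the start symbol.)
Augment with L' → L and build the canonical LR(0) collection (I0 = CLOSURE({[L' → . L]}), then GOTO on every symbol after a dot until no new states appear). It has 19 states:
  I0: { [L → . , F y], [L → . ,], [L → . - - y], [L → . / T T], [L' → . L] }  — shift
  I1: { [F → . e -], [F → .], [L → , . F y], [L → , .] }  — shift, 2 reduces
  I2: { [L → - . - y] }  — shift
  I3: { [L → / . T T], [T → . - - e], [T → . T - y] }  — shift
  I4: { [L' → L .] }  — accept
  I5: { [T → - . - e] }  — shift
  I6: { [L → / T . T], [T → . - - e], [T → . T - y], [T → T . - y] }  — shift
  I7: { [T → - . - e], [T → T - . y] }  — shift
  I8: { [L → / T T .], [T → T . - y] }  — shift, reduce
  I9: { [T → T - . y] }  — shift
  I10: { [T → T - y .] }  — reduce
  I11: { [T → - - . e] }  — shift
  I12: { [T → - - e .] }  — reduce
  I13: { [L → - - . y] }  — shift
  I14: { [L → - - y .] }  — reduce
  I15: { [L → , F . y] }  — shift
  I16: { [F → e . -] }  — shift
  I17: { [F → e - .] }  — reduce
  I18: { [L → , F y .] }  — reduce

I1 contains complete items [F → .], [L → , .] — reduce-reduce conflict.

Answer: Yes — I1: [F → .] vs [L → , .]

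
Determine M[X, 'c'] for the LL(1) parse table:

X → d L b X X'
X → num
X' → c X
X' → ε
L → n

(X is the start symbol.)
Empty (error entry)

To find M[X, 'c'], we find productions for X where 'c' is in the predict set (PREDICT(N → α) = (FIRST(α) \ {ε}) ∪ (FOLLOW(N) if α ⇒* ε)).

X → d L b X X': PREDICT = { 'd' }
X → num: PREDICT = { 'num' }

M[X, 'c'] is empty (no production applies)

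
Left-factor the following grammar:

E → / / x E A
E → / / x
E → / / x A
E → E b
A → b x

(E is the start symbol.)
E → / / x E'
E' → E A
E' → ε
E' → A
E → E b
A → b x

Left-factoring transforms A → αβ₁ | αβ₂ into A → αA' and A' → β₁ | β₂
(α is the longest common prefix among the alternatives). Repeat until
no nonterminal has two alternatives with a common prefix.

Round 1: E has alternatives sharing prefix '/ / x'. Introduce E': E → / / x E'
  Add: E' → E A
  Add: E' → ε
  Add: E' → A

No remaining common prefixes — done.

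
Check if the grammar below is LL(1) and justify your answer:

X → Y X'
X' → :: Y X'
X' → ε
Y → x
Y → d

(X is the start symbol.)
A grammar is LL(1) if for each non-terminal N with multiple productions, the predict sets of those productions are pairwise disjoint, where PREDICT(N → α) = (FIRST(α) \ {ε}) ∪ (FOLLOW(N) if α ⇒* ε).

Relevant sets:
  FOLLOW(X') = { $ }

For X':
  PREDICT(X' → :: Y X') = { '::' }
  PREDICT(X' → ε) = { $ }
For Y:
  PREDICT(Y → x) = { 'x' }
  PREDICT(Y → d) = { 'd' }
X has a single production, so nothing to check there.

All predict sets are disjoint. The grammar IS LL(1).

Answer: Yes, the grammar is LL(1).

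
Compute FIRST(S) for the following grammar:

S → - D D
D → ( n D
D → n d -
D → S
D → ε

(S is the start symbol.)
From S → - D D:
  - '-' is a terminal: add '-' and stop

Collecting: FIRST(S) = { '-' }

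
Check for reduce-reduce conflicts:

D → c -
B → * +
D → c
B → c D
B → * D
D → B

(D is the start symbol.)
No reduce-reduce conflicts

A reduce-reduce conflict occurs when an LR(0) state has two complete items [A → α .] and [B → β .] — both call for a reduction, and with no lookahead the parser cannot choose between them.

Augment with D' → D and build the canonical LR(0) collection (I0 = CLOSURE({[D' → . D]}), then GOTO on every symbol after a dot until no new states appear). It has 9 states:
  I0: { [B → . * +], [B → . * D], [B → . c D], [D → . B], [D → . c -], [D → . c], [D' → . D] }  — shift
  I1: { [B → * . +], [B → * . D], [B → . * +], [B → . * D], [B → . c D], [D → . B], [D → . c -], [D → . c] }  — shift
  I2: { [D → B .] }  — reduce
  I3: { [D' → D .] }  — accept
  I4: { [B → . * +], [B → . * D], [B → . c D], [B → c . D], [D → . B], [D → . c -], [D → . c], [D → c . -], [D → c .] }  — shift, reduce
  I5: { [D → c - .] }  — reduce
  I6: { [B → c D .] }  — reduce
  I7: { [B → * + .] }  — reduce
  I8: { [B → * D .] }  — reduce

No state contains more than one complete item.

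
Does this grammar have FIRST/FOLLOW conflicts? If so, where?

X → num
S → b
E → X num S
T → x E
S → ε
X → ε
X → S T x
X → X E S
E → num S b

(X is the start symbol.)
Yes. X → num with FOLLOW(X) on { 'num' }; X → S T x with FOLLOW(X) on { 'b', 'x' }; X → X E S with FOLLOW(X) on { 'b', 'num', 'x' }; S → b with FOLLOW(S) on { 'b' }

Nullable non-terminals: S, X.
FIRST sets used below: FIRST(S) = { 'b', ε }, FIRST(T) = { 'x' }, FIRST(X) = { 'b', 'num', 'x', ε }, FIRST(E) = { 'b', 'num', 'x' }

S: nullable alternative(s) S → ε; FOLLOW(S) = { $, 'b', 'num', 'x' }
  S → b: FIRST \ {ε} = { 'b' } — overlaps FOLLOW(S) on { 'b' }: CONFLICT
  S → ε: FIRST \ {ε} = { } — this is the only nullable alternative, skip

X: nullable alternative(s) X → ε; FOLLOW(X) = { $, 'b', 'num', 'x' }
  X → num: FIRST \ {ε} = { 'num' } — overlaps FOLLOW(X) on { 'num' }: CONFLICT
  X → ε: FIRST \ {ε} = { } — this is the only nullable alternative, skip
  X → S T x: FIRST \ {ε} = { 'b', 'x' } — overlaps FOLLOW(X) on { 'b', 'x' }: CONFLICT
  X → X E S: FIRST \ {ε} = { 'b', 'num', 'x' } — overlaps FOLLOW(X) on { 'b', 'num', 'x' }: CONFLICT

E, T have no nullable alternative, so no FIRST/FOLLOW check is needed there.

So the grammar has 4 FIRST/FOLLOW conflicts (marked CONFLICT above).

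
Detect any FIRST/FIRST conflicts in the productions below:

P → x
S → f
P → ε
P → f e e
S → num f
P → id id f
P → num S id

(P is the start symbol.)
A FIRST/FIRST conflict occurs when two productions N → α and N → β for the same non-terminal have FIRST(α) ∩ FIRST(β) ≠ ∅ (with ε ∈ FIRST of a nullable right-hand side, so two nullable alternatives also conflict).

Productions for P:
  P → x: FIRST = { 'x' }
  P → ε: FIRST = { ε }
  P → f e e: FIRST = { 'f' }
  P → id id f: FIRST = { 'id' }
  P → num S id: FIRST = { 'num' }
Productions for S:
  S → f: FIRST = { 'f' }
  S → num f: FIRST = { 'num' }

All alternatives of each non-terminal have pairwise disjoint FIRST sets.

Answer: No FIRST/FIRST conflicts.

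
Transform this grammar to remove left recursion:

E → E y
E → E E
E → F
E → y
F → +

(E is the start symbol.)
E → F E'
E → y E'
E' → y E'
E' → E E'
E' → ε
F → +

E is directly left-recursive. The standard transformation for
  A → A α₁ | ... | A α_m | β₁ | ... | β_n
is
  A  → β₁ A' | ... | β_n A'
  A' → α₁ A' | ... | α_m A' | ε

E → F becomes E → F E'
E → y becomes E → y E'
E → E y becomes E' → y E'
E → E E becomes E' → E E'
Add E' → ε

Productions for other non-terminals are unchanged:
  F → +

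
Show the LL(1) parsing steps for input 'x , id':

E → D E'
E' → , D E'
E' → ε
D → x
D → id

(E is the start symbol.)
Stack is shown with the top on the left.

Stack     Input     Action
--------------------------
E $       x , id $  output E → D E'
D E' $    x , id $  output D → x
x E' $    x , id $  match 'x'
E' $      , id $    output E' → , D E'
, D E' $  , id $    match ','
D E' $    id $      output D → id
id E' $   id $      match 'id'
E' $      $         output E' → ε
$         $         accept

The string is accepted.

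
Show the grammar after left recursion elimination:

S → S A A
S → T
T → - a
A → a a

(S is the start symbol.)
S → T S'
S' → A A S'
S' → ε
T → - a
A → a a

S is directly left-recursive. The standard transformation for
  A → A α₁ | ... | A α_m | β₁ | ... | β_n
is
  A  → β₁ A' | ... | β_n A'
  A' → α₁ A' | ... | α_m A' | ε

S → T becomes S → T S'
S → S A A becomes S' → A A S'
Add S' → ε

Productions for other non-terminals are unchanged:
  T → - a
  A → a a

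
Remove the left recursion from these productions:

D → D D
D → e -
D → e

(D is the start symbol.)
D → e - D'
D → e D'
D' → D D'
D' → ε

D is directly left-recursive. The standard transformation for
  A → A α₁ | ... | A α_m | β₁ | ... | β_n
is
  A  → β₁ A' | ... | β_n A'
  A' → α₁ A' | ... | α_m A' | ε

D → e - becomes D → e - D'
D → e becomes D → e D'
D → D D becomes D' → D D'
Add D' → ε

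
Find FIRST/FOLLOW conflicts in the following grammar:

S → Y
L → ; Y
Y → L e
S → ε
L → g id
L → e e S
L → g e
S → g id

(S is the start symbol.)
Yes. S → Y with FOLLOW(S) on { 'e' }

A FIRST/FOLLOW conflict occurs when a non-terminal N has a nullable alternative N → β (β ⇒* ε) and another alternative N → α with FIRST(α) ∩ FOLLOW(N) ≠ ∅: on such a lookahead the parser cannot decide between expanding α and letting N vanish via β.

Nullable non-terminals: S.
FIRST sets used below: FIRST(Y) = { ';', 'e', 'g' }

S: nullable alternative(s) S → ε; FOLLOW(S) = { $, 'e' }
  S → Y: FIRST \ {ε} = { ';', 'e', 'g' } — overlaps FOLLOW(S) on { 'e' }: CONFLICT
  S → ε: FIRST \ {ε} = { } — this is the only nullable alternative, skip
  S → g id: FIRST \ {ε} = { 'g' } — disjoint from FOLLOW(S)

L, Y have no nullable alternative, so no FIRST/FOLLOW check is needed there.

So the grammar has 1 FIRST/FOLLOW conflict (marked CONFLICT above).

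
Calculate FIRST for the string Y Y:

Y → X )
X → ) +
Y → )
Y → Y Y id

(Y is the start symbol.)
FIRST sets of the non-terminals involved (from the grammar, by fixed-point iteration):
  FIRST(Y) = { ')' }

To compute FIRST(Y Y), process the symbols left to right:
Symbol Y is a non-terminal. Add FIRST(Y) \ {ε} = { ')' }
Y is not nullable (ε ∉ FIRST(Y)), so stop here.
FIRST(Y Y) = { ')' }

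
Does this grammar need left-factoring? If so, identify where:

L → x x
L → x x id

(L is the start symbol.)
Yes, L has productions with common prefix 'x x'

Left-factoring is needed when two productions for the same non-terminal
share a common prefix on the right-hand side.

Productions for L:
  L → x x
  L → x x id

Found common prefix 'x x' in productions for L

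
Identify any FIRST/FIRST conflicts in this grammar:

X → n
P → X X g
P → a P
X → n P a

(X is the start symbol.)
A FIRST/FIRST conflict occurs when two productions N → α and N → β for the same non-terminal have FIRST(α) ∩ FIRST(β) ≠ ∅ (with ε ∈ FIRST of a nullable right-hand side, so two nullable alternatives also conflict).

FIRST sets of the non-terminals at (or reachable through a nullable prefix from) the front of some alternative:
  FIRST(X) = { 'n' }

Productions for X:
  X → n: FIRST = { 'n' }
  X → n P a: FIRST = { 'n' }
Productions for P:
  P → X X g: FIRST = { 'n' }
  P → a P: FIRST = { 'a' }

Conflict for X: X → n and X → n P a
  Overlap: { 'n' }

Answer: Yes. X → n / X → n P a on { 'n' }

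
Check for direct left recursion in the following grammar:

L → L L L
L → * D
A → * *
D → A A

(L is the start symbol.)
Yes, L is left-recursive

Direct left recursion occurs when N → N α for some non-terminal N (the right-hand side begins with the left-hand side itself).

L → L L L: LEFT RECURSIVE (starts with L)
L → * D: starts with '*'
A → * *: starts with '*'
D → A A: starts with A

The grammar has direct left recursion on: L.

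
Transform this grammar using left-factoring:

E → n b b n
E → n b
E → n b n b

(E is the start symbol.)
Left-factoring transforms A → αβ₁ | αβ₂ into A → αA' and A' → β₁ | β₂
(α is the longest common prefix among the alternatives). Repeat until
no nonterminal has two alternatives with a common prefix.

Round 1: E has alternatives sharing prefix 'n b'. Introduce E': E → n b E'
  Add: E' → b n
  Add: E' → ε
  Add: E' → n b

No remaining common prefixes — done.

Resulting grammar:
E → n b E'
E' → b n
E' → ε
E' → n b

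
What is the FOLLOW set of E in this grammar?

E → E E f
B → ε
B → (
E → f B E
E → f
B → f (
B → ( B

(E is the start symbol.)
E is the start symbol, so $ ∈ FOLLOW(E).
In E → E E f: E is followed by E f, add FIRST(E f) \ {ε} = { 'f' }
In E → E E f: E is followed by f, add FIRST(f) \ {ε} = { 'f' }
In E → f B E: E is at the end; this adds FOLLOW(E) to itself — nothing new

Taking the union: FOLLOW(E) = { $, 'f' }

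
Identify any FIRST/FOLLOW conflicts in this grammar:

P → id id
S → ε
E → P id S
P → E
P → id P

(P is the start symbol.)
Nullable non-terminals: S.
S has a nullable alternative but only one production, so nothing to check.

E, P have no nullable alternative, so no FIRST/FOLLOW check is needed there.

No FIRST/FOLLOW conflicts found.

Answer: No FIRST/FOLLOW conflicts.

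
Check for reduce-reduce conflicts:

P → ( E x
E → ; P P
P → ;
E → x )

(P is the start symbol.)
A reduce-reduce conflict occurs when an LR(0) state has two complete items [A → α .] and [B → β .] — both call for a reduction, and with no lookahead the parser cannot choose between them.

Augment with P' → P and build the canonical LR(0) collection (I0 = CLOSURE({[P' → . P]}), then GOTO on every symbol after a dot until no new states appear). It has 11 states:
  I0: { [P → . ( E x], [P → . ;], [P' → . P] }  — shift
  I1: { [E → . ; P P], [E → . x )], [P → ( . E x] }  — shift
  I2: { [P → ; .] }  — reduce
  I3: { [P' → P .] }  — accept
  I4: { [E → ; . P P], [P → . ( E x], [P → . ;] }  — shift
  I5: { [P → ( E . x] }  — shift
  I6: { [E → x . )] }  — shift
  I7: { [E → x ) .] }  — reduce
  I8: { [P → ( E x .] }  — reduce
  I9: { [E → ; P . P], [P → . ( E x], [P → . ;] }  — shift
  I10: { [E → ; P P .] }  — reduce

No state contains more than one complete item.

Answer: No reduce-reduce conflicts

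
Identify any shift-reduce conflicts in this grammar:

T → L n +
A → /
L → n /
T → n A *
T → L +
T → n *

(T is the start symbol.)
Augment with T' → T and build the canonical LR(0) collection (I0 = CLOSURE({[T' → . T]}), then GOTO on every symbol after a dot until no new states appear). It has 11 states:
  I0: { [L → . n /], [T → . L +], [T → . L n +], [T → . n *], [T → . n A *], [T' → . T] }  — shift
  I1: { [T → L . +], [T → L . n +] }  — shift
  I2: { [T' → T .] }  — accept
  I3: { [A → . /], [L → n . /], [T → n . *], [T → n . A *] }  — shift
  I4: { [T → n * .] }  — reduce
  I5: { [A → / .], [L → n / .] }  — 2 reduces
  I6: { [T → n A . *] }  — shift
  I7: { [T → n A * .] }  — reduce
  I8: { [T → L + .] }  — reduce
  I9: { [T → L n . +] }  — shift
  I10: { [T → L n + .] }  — reduce

No state contains both a complete item and a shift item.

Answer: No shift-reduce conflicts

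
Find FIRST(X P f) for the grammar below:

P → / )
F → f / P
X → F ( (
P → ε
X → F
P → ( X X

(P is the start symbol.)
{ 'f' }

FIRST sets of the non-terminals involved (from the grammar, by fixed-point iteration):
  FIRST(X) = { 'f' }

To compute FIRST(X P f), process the symbols left to right:
Symbol X is a non-terminal. Add FIRST(X) \ {ε} = { 'f' }
X is not nullable (ε ∉ FIRST(X)), so stop here.
FIRST(X P f) = { 'f' }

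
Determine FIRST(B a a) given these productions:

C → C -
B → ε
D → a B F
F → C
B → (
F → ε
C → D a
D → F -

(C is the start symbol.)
{ '(', 'a' }

FIRST sets of the non-terminals involved (from the grammar, by fixed-point iteration):
  FIRST(B) = { '(', ε }

To compute FIRST(B a a), process the symbols left to right:
Symbol B is a non-terminal. Add FIRST(B) \ {ε} = { '(' }
B is nullable (ε ∈ FIRST(B)), continue to the next symbol.
Symbol a is a terminal. Add 'a' and stop.
FIRST(B a a) = { '(', 'a' }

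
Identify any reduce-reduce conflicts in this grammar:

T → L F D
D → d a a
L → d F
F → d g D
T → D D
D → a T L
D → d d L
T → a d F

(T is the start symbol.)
Yes — I21: [L → d F .] vs [T → a d F .]

A reduce-reduce conflict occurs when an LR(0) state has two complete items [A → α .] and [B → β .] — both call for a reduction, and with no lookahead the parser cannot choose between them.

Augment with T' → T and build the canonical LR(0) collection (I0 = CLOSURE({[T' → . T]}), then GOTO on every symbol after a dot until no new states appear). It has 25 states:
  I0: { [D → . a T L], [D → . d a a], [D → . d d L], [L → . d F], [T → . D D], [T → . L F D], [T → . a d F], [T' → . T] }  — shift
  I1: { [D → . a T L], [D → . d a a], [D → . d d L], [T → D . D] }  — shift
  I2: { [F → . d g D], [T → L . F D] }  — shift
  I3: { [T' → T .] }  — accept
  I4: { [D → . a T L], [D → . d a a], [D → . d d L], [D → a . T L], [L → . d F], [T → . D D], [T → . L F D], [T → . a d F], [T → a . d F] }  — shift
  I5: { [D → d . a a], [D → d . d L], [F → . d g D], [L → d . F] }  — shift
  I6: { [L → d F .] }  — reduce
  I7: { [D → d a . a] }  — shift
  I8: { [D → d d . L], [F → d . g D], [L → . d F] }  — shift
  I9: { [D → d d L .] }  — reduce
  I10: { [F → . d g D], [L → d . F] }  — shift
  I11: { [D → . a T L], [D → . d a a], [D → . d d L], [F → d g . D] }  — shift
  I12: { [F → d g D .] }  — reduce
  I13: { [D → . a T L], [D → . d a a], [D → . d d L], [D → a . T L], [L → . d F], [T → . D D], [T → . L F D], [T → . a d F] }  — shift
  I14: { [D → d . a a], [D → d . d L] }  — shift
  I15: { [D → d d . L], [L → . d F] }  — shift
  I16: { [D → a T . L], [L → . d F] }  — shift
  I17: { [D → a T L .] }  — reduce
  I18: { [F → d . g D] }  — shift
  I19: { [D → d a a .] }  — reduce
  I20: { [D → d . a a], [D → d . d L], [F → . d g D], [L → d . F], [T → a d . F] }  — shift
  I21: { [L → d F .], [T → a d F .] }  — 2 reduces
  I22: { [D → . a T L], [D → . d a a], [D → . d d L], [T → L F . D] }  — shift
  I23: { [T → L F D .] }  — reduce
  I24: { [T → D D .] }  — reduce

I21 contains complete items [L → d F .], [T → a d F .] — reduce-reduce conflict.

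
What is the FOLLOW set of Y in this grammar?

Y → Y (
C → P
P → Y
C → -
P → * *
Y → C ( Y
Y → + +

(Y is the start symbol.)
{ $, '(' }

Y is the start symbol, so $ ∈ FOLLOW(Y).
In Y → Y (: Y is followed by '(', add FIRST('(') \ {ε} = { '(' }
In P → Y: Y is at the end, add FOLLOW(P)
In Y → C ( Y: Y is at the end; this adds FOLLOW(Y) to itself — nothing new

The FOLLOW sets referred to above (computed the same way, to a fixed point):
  FOLLOW(P) = { '(' }

Taking the union: FOLLOW(Y) = { $, '(' }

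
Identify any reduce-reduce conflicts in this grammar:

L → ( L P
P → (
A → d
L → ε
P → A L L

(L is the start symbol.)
A reduce-reduce conflict occurs when an LR(0) state has two complete items [A → α .] and [B → β .] — both call for a reduction, and with no lookahead the parser cannot choose between them.

Augment with L' → L and build the canonical LR(0) collection (I0 = CLOSURE({[L' → . L]}), then GOTO on every symbol after a dot until no new states appear). It has 10 states:
  I0: { [L → . ( L P], [L → .], [L' → . L] }  — shift, reduce
  I1: { [L → ( . L P], [L → . ( L P], [L → .] }  — shift, reduce
  I2: { [L' → L .] }  — accept
  I3: { [A → . d], [L → ( L . P], [P → . (], [P → . A L L] }  — shift
  I4: { [P → ( .] }  — reduce
  I5: { [L → . ( L P], [L → .], [P → A . L L] }  — shift, reduce
  I6: { [L → ( L P .] }  — reduce
  I7: { [A → d .] }  — reduce
  I8: { [L → . ( L P], [L → .], [P → A L . L] }  — shift, reduce
  I9: { [P → A L L .] }  — reduce

No state contains more than one complete item.

Answer: No reduce-reduce conflicts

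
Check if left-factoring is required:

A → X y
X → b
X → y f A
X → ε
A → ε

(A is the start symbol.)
Left-factoring is needed when two productions for the same non-terminal
share a common prefix on the right-hand side.

Productions for A:
  A → X y
  A → ε
Productions for X:
  X → b
  X → y f A
  X → ε

No common prefixes found.

Answer: No, left-factoring is not needed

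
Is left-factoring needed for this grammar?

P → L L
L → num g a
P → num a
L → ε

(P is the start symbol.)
Left-factoring is needed when two productions for the same non-terminal
share a common prefix on the right-hand side.

Productions for P:
  P → L L
  P → num a
Productions for L:
  L → num g a
  L → ε

No common prefixes found.

Answer: No, left-factoring is not needed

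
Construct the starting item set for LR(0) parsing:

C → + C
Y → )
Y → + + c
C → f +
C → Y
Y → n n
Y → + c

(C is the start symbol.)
First, augment the grammar with C' → C
I₀ = CLOSURE({ [C' → . C] }):
  [C' → . C] has the dot before C: add [C → . + C], [C → . f +], [C → . Y]
  [C → . Y] has the dot before Y: add [Y → . )], [Y → . + + c], [Y → . n n], [Y → . + c]
No further items can be added.

I₀ = { [C → . + C], [C → . Y], [C → . f +], [C' → . C], [Y → . )], [Y → . + + c], [Y → . + c], [Y → . n n] }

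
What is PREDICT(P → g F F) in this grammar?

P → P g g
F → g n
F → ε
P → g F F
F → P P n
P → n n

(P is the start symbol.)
PREDICT(P → g F F) = (FIRST(RHS) \ {ε}) ∪ (FOLLOW(P) if ε ∈ FIRST(RHS), i.e. RHS ⇒* ε)
FIRST(g F F) = { 'g' }
ε ∉ FIRST(g F F), so FOLLOW(P) is not added.
PREDICT(P → g F F) = { 'g' }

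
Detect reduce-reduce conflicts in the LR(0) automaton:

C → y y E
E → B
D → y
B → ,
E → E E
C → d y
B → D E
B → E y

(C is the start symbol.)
A reduce-reduce conflict occurs when an LR(0) state has two complete items [A → α .] and [B → β .] — both call for a reduction, and with no lookahead the parser cannot choose between them.

Augment with C' → C and build the canonical LR(0) collection (I0 = CLOSURE({[C' → . C]}), then GOTO on every symbol after a dot until no new states appear). It has 14 states:
  I0: { [C → . d y], [C → . y y E], [C' → . C] }  — shift
  I1: { [C' → C .] }  — accept
  I2: { [C → d . y] }  — shift
  I3: { [C → y . y E] }  — shift
  I4: { [B → . ,], [B → . D E], [B → . E y], [C → y y . E], [D → . y], [E → . B], [E → . E E] }  — shift
  I5: { [B → , .] }  — reduce
  I6: { [E → B .] }  — reduce
  I7: { [B → . ,], [B → . D E], [B → . E y], [B → D . E], [D → . y], [E → . B], [E → . E E] }  — shift
  I8: { [B → . ,], [B → . D E], [B → . E y], [B → E . y], [C → y y E .], [D → . y], [E → . B], [E → . E E], [E → E . E] }  — shift, reduce
  I9: { [D → y .] }  — reduce
  I10: { [B → . ,], [B → . D E], [B → . E y], [B → E . y], [D → . y], [E → . B], [E → . E E], [E → E . E], [E → E E .] }  — shift, reduce
  I11: { [B → E y .], [D → y .] }  — 2 reduces
  I12: { [B → . ,], [B → . D E], [B → . E y], [B → D E .], [B → E . y], [D → . y], [E → . B], [E → . E E], [E → E . E] }  — shift, reduce
  I13: { [C → d y .] }  — reduce

I11 contains complete items [B → E y .], [D → y .] — reduce-reduce conflict.

Answer: Yes — I11: [B → E y .] vs [D → y .]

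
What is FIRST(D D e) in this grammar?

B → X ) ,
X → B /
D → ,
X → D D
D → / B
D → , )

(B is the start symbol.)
{ ',', '/' }

FIRST sets of the non-terminals involved (from the grammar, by fixed-point iteration):
  FIRST(D) = { ',', '/' }

To compute FIRST(D D e), process the symbols left to right:
Symbol D is a non-terminal. Add FIRST(D) \ {ε} = { ',', '/' }
D is not nullable (ε ∉ FIRST(D)), so stop here.
FIRST(D D e) = { ',', '/' }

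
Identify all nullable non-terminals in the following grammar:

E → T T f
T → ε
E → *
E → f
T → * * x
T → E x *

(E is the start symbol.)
ε-productions: T → ε
So T is immediately nullable.
No further non-terminal can be added: every production for the remaining non-terminals contains a terminal or a non-nullable non-terminal.
Nullable = { 'T' }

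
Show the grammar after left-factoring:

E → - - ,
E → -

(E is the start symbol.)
E → - E'
E' → - ,
E' → ε

Left-factoring transforms A → αβ₁ | αβ₂ into A → αA' and A' → β₁ | β₂
(α is the longest common prefix among the alternatives). Repeat until
no nonterminal has two alternatives with a common prefix.

Round 1: E has alternatives sharing prefix '-'. Introduce E': E → - E'
  Add: E' → - ,
  Add: E' → ε

No remaining common prefixes — done.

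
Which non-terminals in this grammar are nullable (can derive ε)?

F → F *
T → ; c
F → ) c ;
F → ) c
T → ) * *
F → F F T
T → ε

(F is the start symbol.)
A non-terminal is nullable if it can derive ε (the empty string): either it has an ε-production, or it has a production whose right-hand side consists entirely of nullable non-terminals.

ε-productions: T → ε
So T is immediately nullable.
No further non-terminal can be added: every production for the remaining non-terminals contains a terminal or a non-nullable non-terminal.
Nullable = { 'T' }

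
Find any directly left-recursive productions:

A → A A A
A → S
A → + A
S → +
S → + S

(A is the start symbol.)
Yes, A is left-recursive

A → A A A: LEFT RECURSIVE (starts with A)
A → S: starts with S
A → + A: starts with '+'
S → +: starts with '+'
S → + S: starts with '+'

The grammar has direct left recursion on: A.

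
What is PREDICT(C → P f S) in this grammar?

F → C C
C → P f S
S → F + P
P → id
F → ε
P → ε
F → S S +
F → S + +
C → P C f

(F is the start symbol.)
{ 'f', 'id' }

PREDICT(C → P f S) = (FIRST(RHS) \ {ε}) ∪ (FOLLOW(C) if ε ∈ FIRST(RHS), i.e. RHS ⇒* ε)
FIRST(P) = { 'id', ε }
FIRST(P f S) = { 'f', 'id' }
ε ∉ FIRST(P f S), so FOLLOW(C) is not added.
PREDICT(C → P f S) = { 'f', 'id' }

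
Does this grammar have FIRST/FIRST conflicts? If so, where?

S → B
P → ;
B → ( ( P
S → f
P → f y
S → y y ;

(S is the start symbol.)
A FIRST/FIRST conflict occurs when two productions N → α and N → β for the same non-terminal have FIRST(α) ∩ FIRST(β) ≠ ∅ (with ε ∈ FIRST of a nullable right-hand side, so two nullable alternatives also conflict).

FIRST sets of the non-terminals at (or reachable through a nullable prefix from) the front of some alternative:
  FIRST(B) = { '(' }

Productions for S:
  S → B: FIRST = { '(' }
  S → f: FIRST = { 'f' }
  S → y y ;: FIRST = { 'y' }
Productions for P:
  P → ;: FIRST = { ';' }
  P → f y: FIRST = { 'f' }
B has only one production, so no FIRST/FIRST conflict is possible there.

All alternatives of each non-terminal have pairwise disjoint FIRST sets.

Answer: No FIRST/FIRST conflicts.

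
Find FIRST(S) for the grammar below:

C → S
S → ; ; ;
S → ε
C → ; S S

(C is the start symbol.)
{ ';', ε }

To compute FIRST(S), examine every production with S on the left-hand side, reading each right-hand side left to right until a non-nullable symbol is reached.

From S → ; ; ;:
  - ';' is a terminal: add ';' and stop
From S → ε:
  - ε-production, so ε ∈ FIRST(S)

Collecting: FIRST(S) = { ';', ε }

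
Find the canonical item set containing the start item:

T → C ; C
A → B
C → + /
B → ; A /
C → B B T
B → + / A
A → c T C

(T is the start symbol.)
{ [B → . + / A], [B → . ; A /], [C → . + /], [C → . B B T], [T → . C ; C], [T' → . T] }

First, augment the grammar with T' → T
I₀ = CLOSURE({ [T' → . T] }):
  [T' → . T] has the dot before T: add [T → . C ; C]
  [T → . C ; C] has the dot before C: add [C → . + /], [C → . B B T]
  [C → . B B T] has the dot before B: add [B → . ; A /], [B → . + / A]
No further items can be added.

I₀ = { [B → . + / A], [B → . ; A /], [C → . + /], [C → . B B T], [T → . C ; C], [T' → . T] }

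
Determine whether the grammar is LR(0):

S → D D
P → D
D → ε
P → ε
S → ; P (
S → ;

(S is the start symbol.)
No. Shift-reduce conflict between [D → .] and [S → . ;]

Augment with S' → S and build the canonical LR(0) collection (I0 = CLOSURE({[S' → . S]}), then GOTO on every symbol after a dot until no new states appear). It has 8 states:
  I0: { [D → .], [S → . ; P (], [S → . ;], [S → . D D], [S' → . S] }  — shift, reduce
  I1: { [D → .], [P → . D], [P → .], [S → ; . P (], [S → ; .] }  — 3 reduces
  I2: { [D → .], [S → D . D] }  — reduce
  I3: { [S' → S .] }  — accept
  I4: { [S → D D .] }  — reduce
  I5: { [P → D .] }  — reduce
  I6: { [S → ; P . (] }  — shift
  I7: { [S → ; P ( .] }  — reduce

Conflict in state I0:
  Shift-reduce conflict between [D → .] and [S → . ;]
So the grammar is NOT LR(0).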